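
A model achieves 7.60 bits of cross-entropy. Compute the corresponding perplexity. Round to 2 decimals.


Perplexity formula: PP = 2^H
H = 7.60
PP = 2^7.60
Decompose: 2^7.60 = 2^7 * 2^0.60
2^7 = 128, 2^0.60 ~ 1.5157166
PP ~ 128 * 1.5157166 = 194.0117248
Rounded to 2 decimals: 194.01

194.01


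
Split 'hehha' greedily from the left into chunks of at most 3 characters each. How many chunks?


'hehha' has 5 characters.
Chunking with max size 3:
  Chunk 1: 'heh' (positions 0-2)
  Chunk 2: 'ha' (positions 3-4)
Total chunks: ceil(5 / 3) = 2

2


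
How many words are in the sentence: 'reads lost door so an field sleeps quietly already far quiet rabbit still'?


Counting words by splitting on spaces:
  Word 1: 'reads'
  Word 2: 'lost'
  Word 3: 'door'
  Word 4: 'so'
  Word 5: 'an'
  Word 6: 'field'
  Word 7: 'sleeps'
  Word 8: 'quietly'
  Word 9: 'already'
  Word 10: 'far'
  Word 11: 'quiet'
  Word 12: 'rabbit'
  Word 13: 'still'
Total words: 13

13


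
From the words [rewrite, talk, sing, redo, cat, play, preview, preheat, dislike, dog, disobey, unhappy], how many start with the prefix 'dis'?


Checking each word for prefix 'dis':
  'rewrite' -> no (count: 0)
  'talk' -> no (count: 0)
  'sing' -> no (count: 0)
  'redo' -> no (count: 0)
  'cat' -> no (count: 0)
  'play' -> no (count: 0)
  'preview' -> no (count: 0)
  'preheat' -> no (count: 0)
  'dislike' -> YES, starts with 'dis' (count: 1)
  'dog' -> no (count: 1)
  'disobey' -> YES, starts with 'dis' (count: 2)
  'unhappy' -> no (count: 2)
Total with prefix 'dis': 2

2


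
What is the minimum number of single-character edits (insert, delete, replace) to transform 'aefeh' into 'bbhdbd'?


Building DP table for s1='aefeh' (len 5) and s2='bbhdbd' (len 6):
       b  b  h  d  b  d
    0  1  2  3  4  5  6
  a 1  1  2  3  4  5  6
  e 2  2  2  3  4  5  6
  f 3  3  3  3  4  5  6
  e 4  4  4  4  4  5  6
  h 5  5  5  4  5  5  6
Edit distance = dp[5][6] = 6

6


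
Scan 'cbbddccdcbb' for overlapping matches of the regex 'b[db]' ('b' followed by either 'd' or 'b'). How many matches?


Pattern: b[db] means 'b' followed by either 'd' or 'b'.
Scanning 'cbbddccdcbb' position-by-position:
  Pos 0: window 'cb' -> no
  Pos 1: window 'bb' -> MATCH
  Pos 2: window 'bd' -> MATCH
  Pos 3: window 'dd' -> no
  Pos 4: window 'dc' -> no
  Pos 5: window 'cc' -> no
  Pos 6: window 'cd' -> no
  Pos 7: window 'dc' -> no
  Pos 8: window 'cb' -> no
  Pos 9: window 'bb' -> MATCH
  Pos 10: window 'b' -> no
Total matches: 3

3


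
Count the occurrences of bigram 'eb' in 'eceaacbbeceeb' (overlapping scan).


Scanning 'eceaacbbeceeb' for bigram 'eb':
  Position 0: 'ec' -> no
  Position 1: 'ce' -> no
  Position 2: 'ea' -> no
  Position 3: 'aa' -> no
  Position 4: 'ac' -> no
  Position 5: 'cb' -> no
  Position 6: 'bb' -> no
  Position 7: 'be' -> no
  Position 8: 'ec' -> no
  Position 9: 'ce' -> no
  Position 10: 'ee' -> no
  Position 11: 'eb' -> MATCH
Total matches: 1

1


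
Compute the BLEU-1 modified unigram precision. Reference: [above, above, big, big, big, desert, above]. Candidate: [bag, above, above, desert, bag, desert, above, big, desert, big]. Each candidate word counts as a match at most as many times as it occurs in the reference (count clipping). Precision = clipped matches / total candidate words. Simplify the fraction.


Reference word counts: {'above': 3, 'big': 3, 'desert': 1}
Checking each candidate word (with clipping):
  'bag' -> not in reference -> no match (matches: 0)
  'above' -> in reference (ref count 3, used 1/3) -> match (matches: 1)
  'above' -> in reference (ref count 3, used 2/3) -> match (matches: 2)
  'desert' -> in reference (ref count 1, used 1/1) -> match (matches: 3)
  'bag' -> not in reference -> no match (matches: 3)
  'desert' -> ref count 1 already used up (1/1) -> clipped, no match (matches: 3)
  'above' -> in reference (ref count 3, used 3/3) -> match (matches: 4)
  'big' -> in reference (ref count 3, used 1/3) -> match (matches: 5)
  'desert' -> ref count 1 already used up (1/1) -> clipped, no match (matches: 5)
  'big' -> in reference (ref count 3, used 2/3) -> match (matches: 6)
Clipped matches: 6, Candidate length: 10
Precision = 6/10 = 3/5

3/5


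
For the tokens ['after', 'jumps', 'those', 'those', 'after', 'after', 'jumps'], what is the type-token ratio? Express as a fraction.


Tokens: 7
Unique types: ('after', 'jumps', 'those') = 3
TTR = 3/7
Already in lowest terms.

3/7


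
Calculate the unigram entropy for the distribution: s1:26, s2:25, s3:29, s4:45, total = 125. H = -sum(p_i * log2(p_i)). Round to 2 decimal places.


Computing entropy H = -sum(p_i * log2(p_i)):
  s1: p = 26/125 = 0.2080, -p*log2(p) = 0.4712
  s2: p = 25/125 = 0.2000, -p*log2(p) = 0.4644
  s3: p = 29/125 = 0.2320, -p*log2(p) = 0.4890
  s4: p = 45/125 = 0.3600, -p*log2(p) = 0.5306
H = sum of terms = 1.9552
Rounded to 2 decimals: 1.96

1.96


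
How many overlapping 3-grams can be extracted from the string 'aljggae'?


String 'aljggae' has length L = 7.
Number of overlapping n-grams = L - n + 1
Substituting: 7 - 3 + 1 = 5

5


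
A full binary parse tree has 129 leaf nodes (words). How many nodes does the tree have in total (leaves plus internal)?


Leaf nodes (terminals): 129
Internal nodes = n - 1 = 129 - 1 = 128
Total = leaves + internal = 129 + 128 = 257

257


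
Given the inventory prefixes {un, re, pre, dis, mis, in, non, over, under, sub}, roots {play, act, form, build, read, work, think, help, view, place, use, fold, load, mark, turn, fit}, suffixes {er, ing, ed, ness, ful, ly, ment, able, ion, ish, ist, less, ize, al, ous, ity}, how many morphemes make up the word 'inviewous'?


Segmenting 'inviewous' against the inventory:
  'in' -> prefix (morpheme 1)
  'view' -> root (morpheme 2)
  'ous' -> suffix (morpheme 3)
Total morphemes: 3

3


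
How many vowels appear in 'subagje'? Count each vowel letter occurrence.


Scanning each character of 'subagje':
  Position 1: 's' -> consonant (running count: 0)
  Position 2: 'u' -> vowel (running count: 1)
  Position 3: 'b' -> consonant (running count: 1)
  Position 4: 'a' -> vowel (running count: 2)
  Position 5: 'g' -> consonant (running count: 2)
  Position 6: 'j' -> consonant (running count: 2)
  Position 7: 'e' -> vowel (running count: 3)
Total vowels: 3

3


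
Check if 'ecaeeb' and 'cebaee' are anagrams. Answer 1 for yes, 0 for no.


Sort characters of 'ecaeeb': 'abceee'
Sort characters of 'cebaee': 'abceee'
Sorted forms match -> they ARE anagrams
Result: 1

1


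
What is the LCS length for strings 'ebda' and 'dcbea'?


DP table for LCS of 'ebda' and 'dcbea':
       d  c  b  e  a
    0  0  0  0  0  0
  e 0  0  0  0  1  1
  b 0  0  0  1  1  1
  d 0  1  1  1  1  1
  a 0  1  1  1  1  2
LCS: 'ea'
LCS length = 2

2


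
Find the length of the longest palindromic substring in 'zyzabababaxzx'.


Scanning 'zyzabababaxzx' for palindromic substrings.
Substring at positions 3-9: 'abababa'.
Check: reverse('abababa') = 'abababa' -> palindrome confirmed.
Neighbouring characters ('z' / 'x') break symmetry, so it cannot extend further.
No longer palindromic substring exists; longest length = 7

7


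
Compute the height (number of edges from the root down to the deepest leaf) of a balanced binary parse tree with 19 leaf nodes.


In a balanced binary tree with n leaves the deepest leaf is ceil(log2(n)) edges below the root.
log2(19) = 4.2479
ceil(4.2479) = 5
height (edges) = 5

5


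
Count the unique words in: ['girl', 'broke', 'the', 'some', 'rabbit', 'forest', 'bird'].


Listing all tokens and tracking unique types:
  Token 1: 'girl' -> NEW (unique so far: 1)
  Token 2: 'broke' -> NEW (unique so far: 2)
  Token 3: 'the' -> NEW (unique so far: 3)
  Token 4: 'some' -> NEW (unique so far: 4)
  Token 5: 'rabbit' -> NEW (unique so far: 5)
  Token 6: 'forest' -> NEW (unique so far: 6)
  Token 7: 'bird' -> NEW (unique so far: 7)
Unique types: ('bird', 'broke', 'forest', 'girl', 'rabbit', 'some', 'the')
Vocabulary size: 7

7


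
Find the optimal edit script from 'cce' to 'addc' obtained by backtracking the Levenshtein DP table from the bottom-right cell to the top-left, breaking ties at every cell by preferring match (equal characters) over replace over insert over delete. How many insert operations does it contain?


Edit distance = 4. Backtracking from cell (3, 4) with preference match > replace > insert > delete,
then listing the resulting alignment 'cce' -> 'addc' left to right:
  Step 1: insert 'a' [insertion #1]
  Step 2: replace c->d
  Step 3: replace c->d
  Step 4: replace e->c
Total insertions: 1

1


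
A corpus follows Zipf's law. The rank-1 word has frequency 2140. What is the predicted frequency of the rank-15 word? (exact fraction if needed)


Zipf's law: freq(rank) = f1 / rank
f1 = 2140, rank = 15
freq = 2140 / 15
GCD(2140, 15) = 5
Simplified: 428/3

428/3


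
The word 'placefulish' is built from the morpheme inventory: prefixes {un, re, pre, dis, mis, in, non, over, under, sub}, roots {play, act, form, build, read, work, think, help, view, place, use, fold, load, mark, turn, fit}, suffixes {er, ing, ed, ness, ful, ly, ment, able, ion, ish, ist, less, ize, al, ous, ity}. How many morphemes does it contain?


Segmenting 'placefulish' against the inventory:
  'place' -> root (morpheme 1)
  'ful' -> suffix (morpheme 2)
  'ish' -> suffix (morpheme 3)
Total morphemes: 3

3


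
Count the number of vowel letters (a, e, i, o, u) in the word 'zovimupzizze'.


Scanning each character of 'zovimupzizze':
  Position 1: 'z' -> consonant (running count: 0)
  Position 2: 'o' -> vowel (running count: 1)
  Position 3: 'v' -> consonant (running count: 1)
  Position 4: 'i' -> vowel (running count: 2)
  Position 5: 'm' -> consonant (running count: 2)
  Position 6: 'u' -> vowel (running count: 3)
  Position 7: 'p' -> consonant (running count: 3)
  Position 8: 'z' -> consonant (running count: 3)
  Position 9: 'i' -> vowel (running count: 4)
  Position 10: 'z' -> consonant (running count: 4)
  Position 11: 'z' -> consonant (running count: 4)
  Position 12: 'e' -> vowel (running count: 5)
Total vowels: 5

5


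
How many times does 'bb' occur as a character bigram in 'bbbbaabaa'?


Scanning 'bbbbaabaa' for bigram 'bb':
  Position 0: 'bb' -> MATCH
  Position 1: 'bb' -> MATCH
  Position 2: 'bb' -> MATCH
  Position 3: 'ba' -> no
  Position 4: 'aa' -> no
  Position 5: 'ab' -> no
  Position 6: 'ba' -> no
  Position 7: 'aa' -> no
Total matches: 3

3


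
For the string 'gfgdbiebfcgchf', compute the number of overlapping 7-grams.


String 'gfgdbiebfcgchf' has length L = 14.
Number of overlapping n-grams = L - n + 1
Substituting: 14 - 7 + 1 = 8

8


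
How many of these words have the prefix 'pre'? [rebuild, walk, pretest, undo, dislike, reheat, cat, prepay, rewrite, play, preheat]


Checking each word for prefix 'pre':
  'rebuild' -> no (count: 0)
  'walk' -> no (count: 0)
  'pretest' -> YES, starts with 'pre' (count: 1)
  'undo' -> no (count: 1)
  'dislike' -> no (count: 1)
  'reheat' -> no (count: 1)
  'cat' -> no (count: 1)
  'prepay' -> YES, starts with 'pre' (count: 2)
  'rewrite' -> no (count: 2)
  'play' -> no (count: 2)
  'preheat' -> YES, starts with 'pre' (count: 3)
Total with prefix 'pre': 3

3


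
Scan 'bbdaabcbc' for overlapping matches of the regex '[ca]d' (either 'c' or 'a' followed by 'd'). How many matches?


Pattern: [ca]d means either 'c' or 'a' followed by 'd'.
Scanning 'bbdaabcbc' position-by-position:
  Pos 0: window 'bb' -> no
  Pos 1: window 'bd' -> no
  Pos 2: window 'da' -> no
  Pos 3: window 'aa' -> no
  Pos 4: window 'ab' -> no
  Pos 5: window 'bc' -> no
  Pos 6: window 'cb' -> no
  Pos 7: window 'bc' -> no
  Pos 8: window 'c' -> no
Total matches: 0

0


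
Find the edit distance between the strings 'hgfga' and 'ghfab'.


Building DP table for s1='hgfga' (len 5) and s2='ghfab' (len 5):
       g  h  f  a  b
    0  1  2  3  4  5
  h 1  1  1  2  3  4
  g 2  1  2  2  3  4
  f 3  2  2  2  3  4
  g 4  3  3  3  3  4
  a 5  4  4  4  3  4
Edit distance = dp[5][5] = 4

4


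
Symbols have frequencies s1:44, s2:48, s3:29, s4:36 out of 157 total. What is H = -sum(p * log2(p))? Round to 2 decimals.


Computing entropy H = -sum(p_i * log2(p_i)):
  s1: p = 44/157 = 0.2803, -p*log2(p) = 0.5143
  s2: p = 48/157 = 0.3057, -p*log2(p) = 0.5227
  s3: p = 29/157 = 0.1847, -p*log2(p) = 0.4501
  s4: p = 36/157 = 0.2293, -p*log2(p) = 0.4872
H = sum of terms = 1.9743
Rounded to 2 decimals: 1.97

1.97


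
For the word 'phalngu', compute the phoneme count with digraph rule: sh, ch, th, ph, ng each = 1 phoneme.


Parsing 'phalngu' greedily, digraphs first:
  'ph' -> digraph (1 consonant phoneme) (phonemes so far: 1)
  'a' -> vowel phoneme (phonemes so far: 2)
  'l' -> consonant phoneme (phonemes so far: 3)
  'ng' -> digraph (1 consonant phoneme) (phonemes so far: 4)
  'u' -> vowel phoneme (phonemes so far: 5)
Total phonemes: 5

5


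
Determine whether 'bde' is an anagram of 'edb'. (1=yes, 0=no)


Sort characters of 'bde': 'bde'
Sort characters of 'edb': 'bde'
Sorted forms match -> they ARE anagrams
Result: 1

1


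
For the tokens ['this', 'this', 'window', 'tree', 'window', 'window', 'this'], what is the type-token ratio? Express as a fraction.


Tokens: 7
Unique types: ('this', 'tree', 'window') = 3
TTR = 3/7
Already in lowest terms.

3/7


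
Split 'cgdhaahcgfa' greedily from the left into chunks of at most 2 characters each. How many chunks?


'cgdhaahcgfa' has 11 characters.
Chunking with max size 2:
  Chunk 1: 'cg' (positions 0-1)
  Chunk 2: 'dh' (positions 2-3)
  Chunk 3: 'aa' (positions 4-5)
  Chunk 4: 'hc' (positions 6-7)
  Chunk 5: 'gf' (positions 8-9)
  Chunk 6: 'a' (positions 10-10)
Total chunks: ceil(11 / 2) = 6

6


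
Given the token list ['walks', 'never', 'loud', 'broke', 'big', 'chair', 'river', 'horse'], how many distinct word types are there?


Listing all tokens and tracking unique types:
  Token 1: 'walks' -> NEW (unique so far: 1)
  Token 2: 'never' -> NEW (unique so far: 2)
  Token 3: 'loud' -> NEW (unique so far: 3)
  Token 4: 'broke' -> NEW (unique so far: 4)
  Token 5: 'big' -> NEW (unique so far: 5)
  Token 6: 'chair' -> NEW (unique so far: 6)
  Token 7: 'river' -> NEW (unique so far: 7)
  Token 8: 'horse' -> NEW (unique so far: 8)
Unique types: ('big', 'broke', 'chair', 'horse', 'loud', 'never', 'river', 'walks')
Vocabulary size: 8

8


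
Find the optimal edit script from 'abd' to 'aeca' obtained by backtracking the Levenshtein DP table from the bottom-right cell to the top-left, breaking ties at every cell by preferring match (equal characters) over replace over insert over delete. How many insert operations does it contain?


Edit distance = 3. Backtracking from cell (3, 4) with preference match > replace > insert > delete,
then listing the resulting alignment 'abd' -> 'aeca' left to right:
  Step 1: keep 'a'
  Step 2: insert 'e' [insertion #1]
  Step 3: replace b->c
  Step 4: replace d->a
Total insertions: 1

1


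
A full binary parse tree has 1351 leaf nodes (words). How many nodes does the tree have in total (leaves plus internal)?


Leaf nodes (terminals): 1351
Internal nodes = n - 1 = 1351 - 1 = 1350
Total = leaves + internal = 1351 + 1350 = 2701

2701


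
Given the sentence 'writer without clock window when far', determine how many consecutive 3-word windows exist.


Word trigrams from [6] words:
  Trigram 1: (writer without clock)
  Trigram 2: (without clock window)
  Trigram 3: (clock window when)
  Trigram 4: (window when far)
Total word trigrams: 6 - 2 = 4

4


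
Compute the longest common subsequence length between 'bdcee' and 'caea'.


DP table for LCS of 'bdcee' and 'caea':
       c  a  e  a
    0  0  0  0  0
  b 0  0  0  0  0
  d 0  0  0  0  0
  c 0  1  1  1  1
  e 0  1  1  2  2
  e 0  1  1  2  2
LCS: 'ce'
LCS length = 2

2


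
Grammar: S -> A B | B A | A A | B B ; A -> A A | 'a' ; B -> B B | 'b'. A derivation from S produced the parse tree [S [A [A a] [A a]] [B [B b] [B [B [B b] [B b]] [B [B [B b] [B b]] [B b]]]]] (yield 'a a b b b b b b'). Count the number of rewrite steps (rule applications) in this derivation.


Every bracketed nonterminal node [X ...] in the tree is produced by exactly one rule application.
Reading the tree off as a leftmost derivation:
  Step 1: S  =>  A B   (applied S -> A B)
  Step 2: A B  =>  A A B   (applied A -> A A)
  Step 3: A A B  =>  a A B   (applied A -> a)
  Step 4: a A B  =>  a a B   (applied A -> a)
  Step 5: a a B  =>  a a B B   (applied B -> B B)
  Step 6: a a B B  =>  a a b B   (applied B -> b)
  Step 7: a a b B  =>  a a b B B   (applied B -> B B)
  Step 8: a a b B B  =>  a a b B B B   (applied B -> B B)
  Step 9: a a b B B B  =>  a a b b B B   (applied B -> b)
  Step 10: a a b b B B  =>  a a b b b B   (applied B -> b)
  Step 11: a a b b b B  =>  a a b b b B B   (applied B -> B B)
  Step 12: a a b b b B B  =>  a a b b b B B B   (applied B -> B B)
  Step 13: a a b b b B B B  =>  a a b b b b B B   (applied B -> b)
  Step 14: a a b b b b B B  =>  a a b b b b b B   (applied B -> b)
  Step 15: a a b b b b b B  =>  a a b b b b b b   (applied B -> b)
Final yield: a a b b b b b b
Total rewrite steps: 15

15


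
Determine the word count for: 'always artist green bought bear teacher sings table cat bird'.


Counting words by splitting on spaces:
  Word 1: 'always'
  Word 2: 'artist'
  Word 3: 'green'
  Word 4: 'bought'
  Word 5: 'bear'
  Word 6: 'teacher'
  Word 7: 'sings'
  Word 8: 'table'
  Word 9: 'cat'
  Word 10: 'bird'
Total words: 10

10


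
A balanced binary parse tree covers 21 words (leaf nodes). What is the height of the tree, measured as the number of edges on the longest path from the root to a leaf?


In a balanced binary tree with n leaves the deepest leaf is ceil(log2(n)) edges below the root.
log2(21) = 4.3923
ceil(4.3923) = 5
height (edges) = 5

5


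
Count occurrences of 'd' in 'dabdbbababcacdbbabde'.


Scanning 'dabdbbababcacdbbabde' for 'd':
  Position 0: 'd' -> MATCH (count: 1)
  Position 3: 'd' -> MATCH (count: 2)
  Position 13: 'd' -> MATCH (count: 3)
  Position 18: 'd' -> MATCH (count: 4)
Total occurrences of 'd': 4

4


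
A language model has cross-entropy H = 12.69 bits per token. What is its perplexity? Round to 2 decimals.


Perplexity formula: PP = 2^H
H = 12.69
PP = 2^12.69
Decompose: 2^12.69 = 2^12 * 2^0.69
2^12 = 4096, 2^0.69 ~ 1.6132835
PP ~ 4096 * 1.6132835 = 6608.0092160
Rounded to 2 decimals: 6608.01

6608.01


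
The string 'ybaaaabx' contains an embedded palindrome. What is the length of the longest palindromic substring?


Scanning 'ybaaaabx' for palindromic substrings.
Substring at positions 1-6: 'baaaab'.
Check: reverse('baaaab') = 'baaaab' -> palindrome confirmed.
Neighbouring characters ('y' / 'x') break symmetry, so it cannot extend further.
No longer palindromic substring exists; longest length = 6

6


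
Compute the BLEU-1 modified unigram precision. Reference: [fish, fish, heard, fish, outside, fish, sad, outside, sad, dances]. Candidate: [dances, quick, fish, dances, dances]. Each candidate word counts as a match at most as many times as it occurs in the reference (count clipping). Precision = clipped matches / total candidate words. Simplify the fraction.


Reference word counts: {'dances': 1, 'fish': 4, 'heard': 1, 'outside': 2, 'sad': 2}
Checking each candidate word (with clipping):
  'dances' -> in reference (ref count 1, used 1/1) -> match (matches: 1)
  'quick' -> not in reference -> no match (matches: 1)
  'fish' -> in reference (ref count 4, used 1/4) -> match (matches: 2)
  'dances' -> ref count 1 already used up (1/1) -> clipped, no match (matches: 2)
  'dances' -> ref count 1 already used up (1/1) -> clipped, no match (matches: 2)
Clipped matches: 2, Candidate length: 5
Precision = 2/5

2/5


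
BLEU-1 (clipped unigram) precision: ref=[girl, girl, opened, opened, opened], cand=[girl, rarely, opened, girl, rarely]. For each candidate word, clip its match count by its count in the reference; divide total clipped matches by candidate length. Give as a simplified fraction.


Reference word counts: {'girl': 2, 'opened': 3}
Checking each candidate word (with clipping):
  'girl' -> in reference (ref count 2, used 1/2) -> match (matches: 1)
  'rarely' -> not in reference -> no match (matches: 1)
  'opened' -> in reference (ref count 3, used 1/3) -> match (matches: 2)
  'girl' -> in reference (ref count 2, used 2/2) -> match (matches: 3)
  'rarely' -> not in reference -> no match (matches: 3)
Clipped matches: 3, Candidate length: 5
Precision = 3/5

3/5


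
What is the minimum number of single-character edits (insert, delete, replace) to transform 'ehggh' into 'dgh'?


Building DP table for s1='ehggh' (len 5) and s2='dgh' (len 3):
       d  g  h
    0  1  2  3
  e 1  1  2  3
  h 2  2  2  2
  g 3  3  2  3
  g 4  4  3  3
  h 5  5  4  3
Edit distance = dp[5][3] = 3

3


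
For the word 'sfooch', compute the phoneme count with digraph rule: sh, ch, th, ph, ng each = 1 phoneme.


Parsing 'sfooch' greedily, digraphs first:
  's' -> consonant phoneme (phonemes so far: 1)
  'f' -> consonant phoneme (phonemes so far: 2)
  'o' -> vowel phoneme (phonemes so far: 3)
  'o' -> vowel phoneme (phonemes so far: 4)
  'ch' -> digraph (1 consonant phoneme) (phonemes so far: 5)
Total phonemes: 5

5


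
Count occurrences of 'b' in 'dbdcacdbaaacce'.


Scanning 'dbdcacdbaaacce' for 'b':
  Position 1: 'b' -> MATCH (count: 1)
  Position 7: 'b' -> MATCH (count: 2)
Total occurrences of 'b': 2

2


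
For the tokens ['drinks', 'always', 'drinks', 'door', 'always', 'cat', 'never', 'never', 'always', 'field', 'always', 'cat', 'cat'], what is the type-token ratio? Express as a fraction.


Tokens: 13
Unique types: ('always', 'cat', 'door', 'drinks', 'field', 'never') = 6
TTR = 6/13
Already in lowest terms.

6/13


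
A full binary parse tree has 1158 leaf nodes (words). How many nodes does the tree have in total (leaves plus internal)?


Leaf nodes (terminals): 1158
Internal nodes = n - 1 = 1158 - 1 = 1157
Total = leaves + internal = 1158 + 1157 = 2315

2315


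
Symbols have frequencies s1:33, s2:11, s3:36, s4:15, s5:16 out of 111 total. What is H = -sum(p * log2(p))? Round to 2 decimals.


Computing entropy H = -sum(p_i * log2(p_i)):
  s1: p = 33/111 = 0.2973, -p*log2(p) = 0.5203
  s2: p = 11/111 = 0.0991, -p*log2(p) = 0.3305
  s3: p = 36/111 = 0.3243, -p*log2(p) = 0.5269
  s4: p = 15/111 = 0.1351, -p*log2(p) = 0.3902
  s5: p = 16/111 = 0.1441, -p*log2(p) = 0.4028
H = sum of terms = 2.1707
Rounded to 2 decimals: 2.17

2.17


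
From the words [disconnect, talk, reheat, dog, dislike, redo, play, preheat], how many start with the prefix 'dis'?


Checking each word for prefix 'dis':
  'disconnect' -> YES, starts with 'dis' (count: 1)
  'talk' -> no (count: 1)
  'reheat' -> no (count: 1)
  'dog' -> no (count: 1)
  'dislike' -> YES, starts with 'dis' (count: 2)
  'redo' -> no (count: 2)
  'play' -> no (count: 2)
  'preheat' -> no (count: 2)
Total with prefix 'dis': 2

2


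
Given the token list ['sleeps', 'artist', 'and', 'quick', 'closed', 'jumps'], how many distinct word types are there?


Listing all tokens and tracking unique types:
  Token 1: 'sleeps' -> NEW (unique so far: 1)
  Token 2: 'artist' -> NEW (unique so far: 2)
  Token 3: 'and' -> NEW (unique so far: 3)
  Token 4: 'quick' -> NEW (unique so far: 4)
  Token 5: 'closed' -> NEW (unique so far: 5)
  Token 6: 'jumps' -> NEW (unique so far: 6)
Unique types: ('and', 'artist', 'closed', 'jumps', 'quick', 'sleeps')
Vocabulary size: 6

6


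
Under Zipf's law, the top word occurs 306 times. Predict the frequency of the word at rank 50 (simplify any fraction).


Zipf's law: freq(rank) = f1 / rank
f1 = 306, rank = 50
freq = 306 / 50
GCD(306, 50) = 2
Simplified: 153/25

153/25


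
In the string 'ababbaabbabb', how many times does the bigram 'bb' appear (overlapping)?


Scanning 'ababbaabbabb' for bigram 'bb':
  Position 0: 'ab' -> no
  Position 1: 'ba' -> no
  Position 2: 'ab' -> no
  Position 3: 'bb' -> MATCH
  Position 4: 'ba' -> no
  Position 5: 'aa' -> no
  Position 6: 'ab' -> no
  Position 7: 'bb' -> MATCH
  Position 8: 'ba' -> no
  Position 9: 'ab' -> no
  Position 10: 'bb' -> MATCH
Total matches: 3

3


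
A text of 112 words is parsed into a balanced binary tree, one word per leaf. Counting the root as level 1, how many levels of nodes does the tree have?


In a balanced binary tree with n leaves the deepest leaf is ceil(log2(n)) edges below the root,
so counting node levels inclusive of root and leaves gives ceil(log2(n)) + 1 levels.
log2(112) = 6.8074
ceil(6.8074) = 7
levels = 7 + 1 = 8

8


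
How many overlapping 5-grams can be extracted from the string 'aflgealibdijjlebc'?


String 'aflgealibdijjlebc' has length L = 17.
Number of overlapping n-grams = L - n + 1
Substituting: 17 - 5 + 1 = 13

13


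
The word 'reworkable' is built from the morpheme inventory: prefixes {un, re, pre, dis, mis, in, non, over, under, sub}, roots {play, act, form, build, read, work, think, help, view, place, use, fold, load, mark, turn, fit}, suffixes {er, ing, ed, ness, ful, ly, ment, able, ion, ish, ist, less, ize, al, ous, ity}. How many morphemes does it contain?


Segmenting 'reworkable' against the inventory:
  're' -> prefix (morpheme 1)
  'work' -> root (morpheme 2)
  'able' -> suffix (morpheme 3)
Total morphemes: 3

3


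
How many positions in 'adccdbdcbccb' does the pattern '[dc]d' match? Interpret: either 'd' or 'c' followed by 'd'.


Pattern: [dc]d means either 'd' or 'c' followed by 'd'.
Scanning 'adccdbdcbccb' position-by-position:
  Pos 0: window 'ad' -> no
  Pos 1: window 'dc' -> no
  Pos 2: window 'cc' -> no
  Pos 3: window 'cd' -> MATCH
  Pos 4: window 'db' -> no
  Pos 5: window 'bd' -> no
  Pos 6: window 'dc' -> no
  Pos 7: window 'cb' -> no
  Pos 8: window 'bc' -> no
  Pos 9: window 'cc' -> no
  Pos 10: window 'cb' -> no
  Pos 11: window 'b' -> no
Total matches: 1

1


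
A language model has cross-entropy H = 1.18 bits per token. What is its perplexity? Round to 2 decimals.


Perplexity formula: PP = 2^H
H = 1.18
PP = 2^1.18
Decompose: 2^1.18 = 2^1 * 2^0.18
2^1 = 2, 2^0.18 ~ 1.1328839
PP ~ 2 * 1.1328839 = 2.2657678
Rounded to 2 decimals: 2.27

2.27


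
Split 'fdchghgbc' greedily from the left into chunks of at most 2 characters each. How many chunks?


'fdchghgbc' has 9 characters.
Chunking with max size 2:
  Chunk 1: 'fd' (positions 0-1)
  Chunk 2: 'ch' (positions 2-3)
  Chunk 3: 'gh' (positions 4-5)
  Chunk 4: 'gb' (positions 6-7)
  Chunk 5: 'c' (positions 8-8)
Total chunks: ceil(9 / 2) = 5

5


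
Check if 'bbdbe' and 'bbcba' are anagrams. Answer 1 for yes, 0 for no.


Sort characters of 'bbdbe': 'bbbde'
Sort characters of 'bbcba': 'abbbc'
Sorted forms differ -> they are NOT anagrams
Result: 0

0


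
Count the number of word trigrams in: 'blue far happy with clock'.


Word trigrams from [5] words:
  Trigram 1: (blue far happy)
  Trigram 2: (far happy with)
  Trigram 3: (happy with clock)
Total word trigrams: 5 - 2 = 3

3


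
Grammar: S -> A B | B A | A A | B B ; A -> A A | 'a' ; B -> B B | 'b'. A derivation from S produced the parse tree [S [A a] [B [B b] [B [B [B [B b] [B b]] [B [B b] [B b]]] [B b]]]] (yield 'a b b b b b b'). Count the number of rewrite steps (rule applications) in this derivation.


Every bracketed nonterminal node [X ...] in the tree is produced by exactly one rule application.
Reading the tree off as a leftmost derivation:
  Step 1: S  =>  A B   (applied S -> A B)
  Step 2: A B  =>  a B   (applied A -> a)
  Step 3: a B  =>  a B B   (applied B -> B B)
  Step 4: a B B  =>  a b B   (applied B -> b)
  Step 5: a b B  =>  a b B B   (applied B -> B B)
  Step 6: a b B B  =>  a b B B B   (applied B -> B B)
  Step 7: a b B B B  =>  a b B B B B   (applied B -> B B)
  Step 8: a b B B B B  =>  a b b B B B   (applied B -> b)
  Step 9: a b b B B B  =>  a b b b B B   (applied B -> b)
  Step 10: a b b b B B  =>  a b b b B B B   (applied B -> B B)
  Step 11: a b b b B B B  =>  a b b b b B B   (applied B -> b)
  Step 12: a b b b b B B  =>  a b b b b b B   (applied B -> b)
  Step 13: a b b b b b B  =>  a b b b b b b   (applied B -> b)
Final yield: a b b b b b b
Total rewrite steps: 13

13


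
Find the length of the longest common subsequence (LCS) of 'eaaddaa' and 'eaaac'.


DP table for LCS of 'eaaddaa' and 'eaaac':
       e  a  a  a  c
    0  0  0  0  0  0
  e 0  1  1  1  1  1
  a 0  1  2  2  2  2
  a 0  1  2  3  3  3
  d 0  1  2  3  3  3
  d 0  1  2  3  3  3
  a 0  1  2  3  4  4
  a 0  1  2  3  4  4
LCS: 'eaaa'
LCS length = 4

4


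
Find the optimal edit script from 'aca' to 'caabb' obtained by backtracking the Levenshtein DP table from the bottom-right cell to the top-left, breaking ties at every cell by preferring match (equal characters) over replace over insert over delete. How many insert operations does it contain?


Edit distance = 4. Backtracking from cell (3, 5) with preference match > replace > insert > delete,
then listing the resulting alignment 'aca' -> 'caabb' left to right:
  Step 1: insert 'c' [insertion #1]
  Step 2: insert 'a' [insertion #2]
  Step 3: keep 'a'
  Step 4: replace c->b
  Step 5: replace a->b
Total insertions: 2

2


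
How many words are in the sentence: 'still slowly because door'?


Counting words by splitting on spaces:
  Word 1: 'still'
  Word 2: 'slowly'
  Word 3: 'because'
  Word 4: 'door'
Total words: 4

4


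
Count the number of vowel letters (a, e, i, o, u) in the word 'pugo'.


Scanning each character of 'pugo':
  Position 1: 'p' -> consonant (running count: 0)
  Position 2: 'u' -> vowel (running count: 1)
  Position 3: 'g' -> consonant (running count: 1)
  Position 4: 'o' -> vowel (running count: 2)
Total vowels: 2

2


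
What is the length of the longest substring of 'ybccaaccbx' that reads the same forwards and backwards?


Scanning 'ybccaaccbx' for palindromic substrings.
Substring at positions 1-8: 'bccaaccb'.
Check: reverse('bccaaccb') = 'bccaaccb' -> palindrome confirmed.
Neighbouring characters ('y' / 'x') break symmetry, so it cannot extend further.
No longer palindromic substring exists; longest length = 8

8


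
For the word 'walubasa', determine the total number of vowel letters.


Scanning each character of 'walubasa':
  Position 1: 'w' -> consonant (running count: 0)
  Position 2: 'a' -> vowel (running count: 1)
  Position 3: 'l' -> consonant (running count: 1)
  Position 4: 'u' -> vowel (running count: 2)
  Position 5: 'b' -> consonant (running count: 2)
  Position 6: 'a' -> vowel (running count: 3)
  Position 7: 's' -> consonant (running count: 3)
  Position 8: 'a' -> vowel (running count: 4)
Total vowels: 4

4


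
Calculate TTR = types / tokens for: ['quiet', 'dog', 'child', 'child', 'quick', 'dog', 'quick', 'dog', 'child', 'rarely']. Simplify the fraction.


Tokens: 10
Unique types: ('child', 'dog', 'quick', 'quiet', 'rarely') = 5
TTR = 5/10
Simplify: divide both by 5 -> 1/2
TTR = 1/2

1/2


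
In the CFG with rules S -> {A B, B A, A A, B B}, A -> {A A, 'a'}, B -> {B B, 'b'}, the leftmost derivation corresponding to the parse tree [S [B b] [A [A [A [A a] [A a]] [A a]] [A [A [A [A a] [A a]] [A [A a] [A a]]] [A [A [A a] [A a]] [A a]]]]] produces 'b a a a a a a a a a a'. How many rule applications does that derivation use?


Every bracketed nonterminal node [X ...] in the tree is produced by exactly one rule application.
Reading the tree off as a leftmost derivation:
  Step 1: S  =>  B A   (applied S -> B A)
  Step 2: B A  =>  b A   (applied B -> b)
  Step 3: b A  =>  b A A   (applied A -> A A)
  Step 4: b A A  =>  b A A A   (applied A -> A A)
  Step 5: b A A A  =>  b A A A A   (applied A -> A A)
  Step 6: b A A A A  =>  b a A A A   (applied A -> a)
  Step 7: b a A A A  =>  b a a A A   (applied A -> a)
  Step 8: b a a A A  =>  b a a a A   (applied A -> a)
  Step 9: b a a a A  =>  b a a a A A   (applied A -> A A)
  Step 10: b a a a A A  =>  b a a a A A A   (applied A -> A A)
  Step 11: b a a a A A A  =>  b a a a A A A A   (applied A -> A A)
  Step 12: b a a a A A A A  =>  b a a a a A A A   (applied A -> a)
  Step 13: b a a a a A A A  =>  b a a a a a A A   (applied A -> a)
  Step 14: b a a a a a A A  =>  b a a a a a A A A   (applied A -> A A)
  Step 15: b a a a a a A A A  =>  b a a a a a a A A   (applied A -> a)
  Step 16: b a a a a a a A A  =>  b a a a a a a a A   (applied A -> a)
  Step 17: b a a a a a a a A  =>  b a a a a a a a A A   (applied A -> A A)
  Step 18: b a a a a a a a A A  =>  b a a a a a a a A A A   (applied A -> A A)
  Step 19: b a a a a a a a A A A  =>  b a a a a a a a a A A   (applied A -> a)
  Step 20: b a a a a a a a a A A  =>  b a a a a a a a a a A   (applied A -> a)
  Step 21: b a a a a a a a a a A  =>  b a a a a a a a a a a   (applied A -> a)
Final yield: b a a a a a a a a a a
Total rewrite steps: 21

21


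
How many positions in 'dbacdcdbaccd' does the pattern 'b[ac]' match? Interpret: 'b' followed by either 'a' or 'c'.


Pattern: b[ac] means 'b' followed by either 'a' or 'c'.
Scanning 'dbacdcdbaccd' position-by-position:
  Pos 0: window 'db' -> no
  Pos 1: window 'ba' -> MATCH
  Pos 2: window 'ac' -> no
  Pos 3: window 'cd' -> no
  Pos 4: window 'dc' -> no
  Pos 5: window 'cd' -> no
  Pos 6: window 'db' -> no
  Pos 7: window 'ba' -> MATCH
  Pos 8: window 'ac' -> no
  Pos 9: window 'cc' -> no
  Pos 10: window 'cd' -> no
  Pos 11: window 'd' -> no
Total matches: 2

2


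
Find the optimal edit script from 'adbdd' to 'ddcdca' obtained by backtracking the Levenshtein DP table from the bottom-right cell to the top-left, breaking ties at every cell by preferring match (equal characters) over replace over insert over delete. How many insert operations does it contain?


Edit distance = 4. Backtracking from cell (5, 6) with preference match > replace > insert > delete,
then listing the resulting alignment 'adbdd' -> 'ddcdca' left to right:
  Step 1: replace a->d
  Step 2: keep 'd'
  Step 3: replace b->c
  Step 4: keep 'd'
  Step 5: insert 'c' [insertion #1]
  Step 6: replace d->a
Total insertions: 1

1


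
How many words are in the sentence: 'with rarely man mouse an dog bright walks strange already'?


Counting words by splitting on spaces:
  Word 1: 'with'
  Word 2: 'rarely'
  Word 3: 'man'
  Word 4: 'mouse'
  Word 5: 'an'
  Word 6: 'dog'
  Word 7: 'bright'
  Word 8: 'walks'
  Word 9: 'strange'
  Word 10: 'already'
Total words: 10

10


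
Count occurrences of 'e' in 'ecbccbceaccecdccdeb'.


Scanning 'ecbccbceaccecdccdeb' for 'e':
  Position 0: 'e' -> MATCH (count: 1)
  Position 7: 'e' -> MATCH (count: 2)
  Position 11: 'e' -> MATCH (count: 3)
  Position 17: 'e' -> MATCH (count: 4)
Total occurrences of 'e': 4

4


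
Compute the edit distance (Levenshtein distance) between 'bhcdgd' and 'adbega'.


Building DP table for s1='bhcdgd' (len 6) and s2='adbega' (len 6):
       a  d  b  e  g  a
    0  1  2  3  4  5  6
  b 1  1  2  2  3  4  5
  h 2  2  2  3  3  4  5
  c 3  3  3  3  4  4  5
  d 4  4  3  4  4  5  5
  g 5  5  4  4  5  4  5
  d 6  6  5  5  5  5  5
Edit distance = dp[6][6] = 5

5


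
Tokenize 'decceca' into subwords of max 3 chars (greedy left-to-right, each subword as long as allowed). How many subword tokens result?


'decceca' has 7 characters.
Chunking with max size 3:
  Chunk 1: 'dec' (positions 0-2)
  Chunk 2: 'cec' (positions 3-5)
  Chunk 3: 'a' (positions 6-6)
Total chunks: ceil(7 / 3) = 3

3


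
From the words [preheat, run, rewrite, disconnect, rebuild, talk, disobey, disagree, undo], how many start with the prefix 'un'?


Checking each word for prefix 'un':
  'preheat' -> no (count: 0)
  'run' -> no (count: 0)
  'rewrite' -> no (count: 0)
  'disconnect' -> no (count: 0)
  'rebuild' -> no (count: 0)
  'talk' -> no (count: 0)
  'disobey' -> no (count: 0)
  'disagree' -> no (count: 0)
  'undo' -> YES, starts with 'un' (count: 1)
Total with prefix 'un': 1

1


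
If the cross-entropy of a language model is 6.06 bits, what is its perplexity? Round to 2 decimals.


Perplexity formula: PP = 2^H
H = 6.06
PP = 2^6.06
Decompose: 2^6.06 = 2^6 * 2^0.06
2^6 = 64, 2^0.06 ~ 1.0424658
PP ~ 64 * 1.0424658 = 66.7178112
Rounded to 2 decimals: 66.72

66.72


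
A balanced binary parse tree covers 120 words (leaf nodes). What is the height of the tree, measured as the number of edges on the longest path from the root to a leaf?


In a balanced binary tree with n leaves the deepest leaf is ceil(log2(n)) edges below the root.
log2(120) = 6.9069
ceil(6.9069) = 7
height (edges) = 7

7


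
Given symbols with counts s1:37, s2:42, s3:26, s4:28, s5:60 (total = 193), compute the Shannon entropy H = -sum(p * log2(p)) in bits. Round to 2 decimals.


Computing entropy H = -sum(p_i * log2(p_i)):
  s1: p = 37/193 = 0.1917, -p*log2(p) = 0.4568
  s2: p = 42/193 = 0.2176, -p*log2(p) = 0.4788
  s3: p = 26/193 = 0.1347, -p*log2(p) = 0.3896
  s4: p = 28/193 = 0.1451, -p*log2(p) = 0.4041
  s5: p = 60/193 = 0.3109, -p*log2(p) = 0.5240
H = sum of terms = 2.2533
Rounded to 2 decimals: 2.25

2.25


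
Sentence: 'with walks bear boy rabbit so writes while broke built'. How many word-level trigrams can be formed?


Word trigrams from [10] words:
  Trigram 1: (with walks bear)
  Trigram 2: (walks bear boy)
  Trigram 3: (bear boy rabbit)
  Trigram 4: (boy rabbit so)
  Trigram 5: (rabbit so writes)
  Trigram 6: (so writes while)
  Trigram 7: (writes while broke)
  Trigram 8: (while broke built)
Total word trigrams: 10 - 2 = 8

8


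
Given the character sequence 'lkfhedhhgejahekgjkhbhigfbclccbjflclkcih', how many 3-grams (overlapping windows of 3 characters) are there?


String 'lkfhedhhgejahekgjkhbhigfbclccbjflclkcih' has length L = 39.
Number of overlapping n-grams = L - n + 1
Substituting: 39 - 3 + 1 = 37

37


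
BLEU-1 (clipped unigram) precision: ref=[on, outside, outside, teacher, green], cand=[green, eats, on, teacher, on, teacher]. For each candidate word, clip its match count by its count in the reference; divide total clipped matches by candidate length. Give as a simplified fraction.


Reference word counts: {'green': 1, 'on': 1, 'outside': 2, 'teacher': 1}
Checking each candidate word (with clipping):
  'green' -> in reference (ref count 1, used 1/1) -> match (matches: 1)
  'eats' -> not in reference -> no match (matches: 1)
  'on' -> in reference (ref count 1, used 1/1) -> match (matches: 2)
  'teacher' -> in reference (ref count 1, used 1/1) -> match (matches: 3)
  'on' -> ref count 1 already used up (1/1) -> clipped, no match (matches: 3)
  'teacher' -> ref count 1 already used up (1/1) -> clipped, no match (matches: 3)
Clipped matches: 3, Candidate length: 6
Precision = 3/6 = 1/2

1/2


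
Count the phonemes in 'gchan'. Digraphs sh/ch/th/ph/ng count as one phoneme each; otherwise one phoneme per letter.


Parsing 'gchan' greedily, digraphs first:
  'g' -> consonant phoneme (phonemes so far: 1)
  'ch' -> digraph (1 consonant phoneme) (phonemes so far: 2)
  'a' -> vowel phoneme (phonemes so far: 3)
  'n' -> consonant phoneme (phonemes so far: 4)
Total phonemes: 4

4


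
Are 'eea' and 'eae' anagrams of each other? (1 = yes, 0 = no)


Sort characters of 'eea': 'aee'
Sort characters of 'eae': 'aee'
Sorted forms match -> they ARE anagrams
Result: 1

1


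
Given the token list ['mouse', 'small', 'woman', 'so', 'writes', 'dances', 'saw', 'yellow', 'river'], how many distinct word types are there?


Listing all tokens and tracking unique types:
  Token 1: 'mouse' -> NEW (unique so far: 1)
  Token 2: 'small' -> NEW (unique so far: 2)
  Token 3: 'woman' -> NEW (unique so far: 3)
  Token 4: 'so' -> NEW (unique so far: 4)
  Token 5: 'writes' -> NEW (unique so far: 5)
  Token 6: 'dances' -> NEW (unique so far: 6)
  Token 7: 'saw' -> NEW (unique so far: 7)
  Token 8: 'yellow' -> NEW (unique so far: 8)
  Token 9: 'river' -> NEW (unique so far: 9)
Unique types: ('dances', 'mouse', 'river', 'saw', 'small', 'so', 'woman', 'writes', 'yellow')
Vocabulary size: 9

9


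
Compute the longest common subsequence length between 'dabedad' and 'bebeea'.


DP table for LCS of 'dabedad' and 'bebeea':
       b  e  b  e  e  a
    0  0  0  0  0  0  0
  d 0  0  0  0  0  0  0
  a 0  0  0  0  0  0  1
  b 0  1  1  1  1  1  1
  e 0  1  2  2  2  2  2
  d 0  1  2  2  2  2  2
  a 0  1  2  2  2  2  3
  d 0  1  2  2  2  2  3
LCS: 'bea'
LCS length = 3

3
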